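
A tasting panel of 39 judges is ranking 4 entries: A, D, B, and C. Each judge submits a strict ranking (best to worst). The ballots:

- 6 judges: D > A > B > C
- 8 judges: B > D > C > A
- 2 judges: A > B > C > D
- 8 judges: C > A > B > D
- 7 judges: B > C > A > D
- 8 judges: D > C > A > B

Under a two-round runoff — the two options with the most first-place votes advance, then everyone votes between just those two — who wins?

Round 1 first-place votes: A 2, D 14, B 15, C 8.
B and D advance.
Runoff: B is preferred to D by 25 voters; D by 14.
B wins the runoff.

B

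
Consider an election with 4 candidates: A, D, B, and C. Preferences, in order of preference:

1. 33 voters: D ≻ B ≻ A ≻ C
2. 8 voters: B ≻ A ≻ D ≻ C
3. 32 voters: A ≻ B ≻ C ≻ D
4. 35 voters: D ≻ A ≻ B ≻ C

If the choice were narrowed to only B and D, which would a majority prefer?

Voters preferring B to D: 40; preferring D to B: 68.
D wins the head-to-head.

D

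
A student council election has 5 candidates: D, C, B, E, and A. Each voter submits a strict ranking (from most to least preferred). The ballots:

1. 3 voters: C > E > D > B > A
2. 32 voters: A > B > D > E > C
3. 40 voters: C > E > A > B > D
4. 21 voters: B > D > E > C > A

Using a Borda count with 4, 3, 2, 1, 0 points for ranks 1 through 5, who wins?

B

D: 3·2 + 32·2 + 40·0 + 21·3 = 133
C: 3·4 + 32·0 + 40·4 + 21·1 = 193
B: 3·1 + 32·3 + 40·1 + 21·4 = 223
E: 3·3 + 32·1 + 40·3 + 21·2 = 203
A: 3·0 + 32·4 + 40·2 + 21·0 = 208
B has the highest Borda score (223).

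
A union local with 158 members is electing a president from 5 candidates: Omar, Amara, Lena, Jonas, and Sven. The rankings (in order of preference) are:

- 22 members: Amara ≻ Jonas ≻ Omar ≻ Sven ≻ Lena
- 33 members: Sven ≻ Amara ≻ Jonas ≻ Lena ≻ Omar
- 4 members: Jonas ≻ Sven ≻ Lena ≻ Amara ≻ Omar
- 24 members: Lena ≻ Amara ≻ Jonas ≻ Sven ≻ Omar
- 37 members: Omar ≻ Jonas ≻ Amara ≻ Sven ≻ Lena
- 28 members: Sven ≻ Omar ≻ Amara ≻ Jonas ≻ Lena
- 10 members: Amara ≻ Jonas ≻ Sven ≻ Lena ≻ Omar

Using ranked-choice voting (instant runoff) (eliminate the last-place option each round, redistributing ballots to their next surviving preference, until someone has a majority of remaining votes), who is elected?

Round 1: Omar 37, Amara 32, Lena 24, Jonas 4, Sven 61. Eliminate Jonas.
Round 2: Omar 37, Amara 32, Lena 24, Sven 65. Eliminate Lena.
Round 3: Omar 37, Amara 56, Sven 65. Eliminate Omar.
Round 4: Amara 93, Sven 65. Amara has a majority.

Amara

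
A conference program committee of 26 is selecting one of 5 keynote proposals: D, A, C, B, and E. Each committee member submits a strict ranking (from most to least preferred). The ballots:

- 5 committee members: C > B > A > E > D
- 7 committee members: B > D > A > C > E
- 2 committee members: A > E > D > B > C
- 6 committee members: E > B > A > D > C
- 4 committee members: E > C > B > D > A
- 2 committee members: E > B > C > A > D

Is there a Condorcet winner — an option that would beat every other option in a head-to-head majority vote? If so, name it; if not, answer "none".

Checking pairwise contests:
A beats D 15–11.
B beats A 24–2.
D beats C 15–11.
E beats B 14–12.
A beats E 14–12.
Every option loses at least one head-to-head, so there is no Condorcet winner.

none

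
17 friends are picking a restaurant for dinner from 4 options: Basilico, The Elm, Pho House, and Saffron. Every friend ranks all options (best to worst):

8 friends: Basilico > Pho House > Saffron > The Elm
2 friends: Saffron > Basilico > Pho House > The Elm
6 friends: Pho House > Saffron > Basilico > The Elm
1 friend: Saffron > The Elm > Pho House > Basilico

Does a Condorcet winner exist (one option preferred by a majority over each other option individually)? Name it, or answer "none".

none

Checking pairwise contests:
Saffron beats Basilico 9–8.
Basilico beats The Elm 16–1.
Basilico beats Pho House 10–7.
Pho House beats Saffron 14–3.
Every option loses at least one head-to-head, so there is no Condorcet winner.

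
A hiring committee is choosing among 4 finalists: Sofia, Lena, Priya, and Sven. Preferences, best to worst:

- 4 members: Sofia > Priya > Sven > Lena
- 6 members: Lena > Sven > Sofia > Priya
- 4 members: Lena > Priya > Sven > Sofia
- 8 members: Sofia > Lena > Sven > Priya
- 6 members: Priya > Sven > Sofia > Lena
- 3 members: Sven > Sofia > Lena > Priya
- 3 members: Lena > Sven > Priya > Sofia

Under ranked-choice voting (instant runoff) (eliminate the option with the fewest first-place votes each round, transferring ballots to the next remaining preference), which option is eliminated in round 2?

Priya

Round 1: Sofia 12, Lena 13, Priya 6, Sven 3. Eliminate Sven.
Round 2: Sofia 15, Lena 13, Priya 6. Eliminate Priya.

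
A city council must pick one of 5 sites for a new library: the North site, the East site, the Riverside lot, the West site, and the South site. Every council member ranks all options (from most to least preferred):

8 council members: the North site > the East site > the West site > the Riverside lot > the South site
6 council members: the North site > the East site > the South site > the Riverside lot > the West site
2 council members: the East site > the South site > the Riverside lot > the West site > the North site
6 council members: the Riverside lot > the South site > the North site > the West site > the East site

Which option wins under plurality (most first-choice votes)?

the North site

First-place votes: the North site 14, the East site 2, the Riverside lot 6, the West site 0, the South site 0.
the North site has the most first-place votes.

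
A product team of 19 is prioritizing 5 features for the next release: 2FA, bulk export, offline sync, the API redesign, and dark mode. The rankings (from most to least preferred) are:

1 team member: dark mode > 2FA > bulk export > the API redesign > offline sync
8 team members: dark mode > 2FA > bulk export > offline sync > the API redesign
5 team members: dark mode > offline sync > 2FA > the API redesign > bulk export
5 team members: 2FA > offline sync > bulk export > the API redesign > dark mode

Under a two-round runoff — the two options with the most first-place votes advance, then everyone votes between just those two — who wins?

dark mode

Round 1 first-place votes: 2FA 5, bulk export 0, offline sync 0, the API redesign 0, dark mode 14.
dark mode and 2FA advance.
Runoff: dark mode is preferred to 2FA by 14 voters; 2FA by 5.
dark mode wins the runoff.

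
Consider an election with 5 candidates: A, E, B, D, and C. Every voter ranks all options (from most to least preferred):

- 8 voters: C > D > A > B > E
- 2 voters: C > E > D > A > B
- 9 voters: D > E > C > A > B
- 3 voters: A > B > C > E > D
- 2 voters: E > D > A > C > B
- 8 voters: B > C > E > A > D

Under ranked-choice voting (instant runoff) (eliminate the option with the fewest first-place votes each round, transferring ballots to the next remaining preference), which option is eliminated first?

Round 1: A 3, E 2, B 8, D 9, C 10. Eliminate E.

E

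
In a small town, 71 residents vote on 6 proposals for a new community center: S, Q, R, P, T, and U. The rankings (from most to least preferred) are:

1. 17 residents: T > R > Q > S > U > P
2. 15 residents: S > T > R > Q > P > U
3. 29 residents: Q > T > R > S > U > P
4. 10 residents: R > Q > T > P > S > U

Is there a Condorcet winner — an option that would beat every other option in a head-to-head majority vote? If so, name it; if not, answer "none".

none

Checking pairwise contests:
Q beats S 56–15.
R beats Q 42–29.
T beats R 61–10.
S beats P 61–10.
Q beats T 39–32.
S beats U 71–0.
Every option loses at least one head-to-head, so there is no Condorcet winner.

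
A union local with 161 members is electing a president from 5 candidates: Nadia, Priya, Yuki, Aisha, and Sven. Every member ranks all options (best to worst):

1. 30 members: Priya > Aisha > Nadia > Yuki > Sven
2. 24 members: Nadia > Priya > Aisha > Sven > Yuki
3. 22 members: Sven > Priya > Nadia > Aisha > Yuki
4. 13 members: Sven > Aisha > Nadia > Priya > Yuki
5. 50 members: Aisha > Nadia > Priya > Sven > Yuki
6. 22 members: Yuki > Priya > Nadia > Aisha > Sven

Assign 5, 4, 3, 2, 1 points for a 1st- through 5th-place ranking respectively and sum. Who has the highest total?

Priya

Nadia: 30·3 + 24·5 + 22·3 + 13·3 + 50·4 + 22·3 = 581
Priya: 30·5 + 24·4 + 22·4 + 13·2 + 50·3 + 22·4 = 598
Yuki: 30·2 + 24·1 + 22·1 + 13·1 + 50·1 + 22·5 = 279
Aisha: 30·4 + 24·3 + 22·2 + 13·4 + 50·5 + 22·2 = 582
Sven: 30·1 + 24·2 + 22·5 + 13·5 + 50·2 + 22·1 = 375
Priya has the highest Borda score (598).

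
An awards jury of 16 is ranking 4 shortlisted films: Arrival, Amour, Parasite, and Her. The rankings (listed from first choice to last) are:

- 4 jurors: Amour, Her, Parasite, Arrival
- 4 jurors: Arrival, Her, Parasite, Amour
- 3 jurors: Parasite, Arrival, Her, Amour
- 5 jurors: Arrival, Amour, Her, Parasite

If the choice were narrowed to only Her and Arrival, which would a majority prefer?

Voters preferring Her to Arrival: 4; preferring Arrival to Her: 12.
Arrival wins the head-to-head.

Arrival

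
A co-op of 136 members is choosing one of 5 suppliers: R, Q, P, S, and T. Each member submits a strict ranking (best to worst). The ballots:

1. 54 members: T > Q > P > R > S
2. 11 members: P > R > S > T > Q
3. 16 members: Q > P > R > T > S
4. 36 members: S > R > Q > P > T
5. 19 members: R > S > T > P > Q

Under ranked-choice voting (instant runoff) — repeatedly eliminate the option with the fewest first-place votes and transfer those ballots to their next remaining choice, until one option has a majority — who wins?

R

Round 1: R 19, Q 16, P 11, S 36, T 54. Eliminate P.
Round 2: R 30, Q 16, S 36, T 54. Eliminate Q.
Round 3: R 46, S 36, T 54. Eliminate S.
Round 4: R 82, T 54. R has a majority.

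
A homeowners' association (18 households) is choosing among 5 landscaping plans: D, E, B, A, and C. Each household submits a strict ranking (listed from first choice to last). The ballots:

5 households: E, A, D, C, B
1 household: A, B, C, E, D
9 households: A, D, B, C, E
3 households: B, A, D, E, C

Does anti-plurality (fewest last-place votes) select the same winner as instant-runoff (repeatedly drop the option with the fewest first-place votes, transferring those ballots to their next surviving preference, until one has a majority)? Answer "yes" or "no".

yes

Anti-plurality — last-place votes: D 1, E 9, B 5, A 0, C 3. Winner: A.
Instant-runoff — R1 D 0, E 5, B 3, A 10, C 0 (A winner). Winner: A.
The two methods agree.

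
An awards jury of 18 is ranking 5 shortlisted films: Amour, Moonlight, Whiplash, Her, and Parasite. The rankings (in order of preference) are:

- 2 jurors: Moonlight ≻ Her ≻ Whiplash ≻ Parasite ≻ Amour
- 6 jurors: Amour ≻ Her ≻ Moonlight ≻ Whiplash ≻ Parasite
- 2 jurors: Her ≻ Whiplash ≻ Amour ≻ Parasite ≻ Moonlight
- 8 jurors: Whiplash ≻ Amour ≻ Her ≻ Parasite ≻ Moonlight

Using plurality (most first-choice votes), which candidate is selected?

First-place votes: Amour 6, Moonlight 2, Whiplash 8, Her 2, Parasite 0.
Whiplash has the most first-place votes.

Whiplash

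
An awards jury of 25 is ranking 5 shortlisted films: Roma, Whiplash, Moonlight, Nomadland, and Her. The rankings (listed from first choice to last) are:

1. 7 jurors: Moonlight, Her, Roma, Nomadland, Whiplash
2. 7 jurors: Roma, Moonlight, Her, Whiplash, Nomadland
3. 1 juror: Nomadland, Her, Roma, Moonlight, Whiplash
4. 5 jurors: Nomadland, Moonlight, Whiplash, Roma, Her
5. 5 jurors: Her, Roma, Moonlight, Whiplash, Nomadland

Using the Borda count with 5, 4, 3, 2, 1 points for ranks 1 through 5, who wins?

Moonlight

Roma: 7·3 + 7·5 + 1·3 + 5·2 + 5·4 = 89
Whiplash: 7·1 + 7·2 + 1·1 + 5·3 + 5·2 = 47
Moonlight: 7·5 + 7·4 + 1·2 + 5·4 + 5·3 = 100
Nomadland: 7·2 + 7·1 + 1·5 + 5·5 + 5·1 = 56
Her: 7·4 + 7·3 + 1·4 + 5·1 + 5·5 = 83
Moonlight has the highest Borda score (100).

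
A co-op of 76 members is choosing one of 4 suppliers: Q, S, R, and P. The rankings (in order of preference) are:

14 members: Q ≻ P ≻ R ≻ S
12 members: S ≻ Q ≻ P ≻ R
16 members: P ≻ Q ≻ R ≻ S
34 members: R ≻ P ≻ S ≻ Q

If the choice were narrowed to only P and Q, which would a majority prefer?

P

Voters preferring P to Q: 50; preferring Q to P: 26.
P wins the head-to-head.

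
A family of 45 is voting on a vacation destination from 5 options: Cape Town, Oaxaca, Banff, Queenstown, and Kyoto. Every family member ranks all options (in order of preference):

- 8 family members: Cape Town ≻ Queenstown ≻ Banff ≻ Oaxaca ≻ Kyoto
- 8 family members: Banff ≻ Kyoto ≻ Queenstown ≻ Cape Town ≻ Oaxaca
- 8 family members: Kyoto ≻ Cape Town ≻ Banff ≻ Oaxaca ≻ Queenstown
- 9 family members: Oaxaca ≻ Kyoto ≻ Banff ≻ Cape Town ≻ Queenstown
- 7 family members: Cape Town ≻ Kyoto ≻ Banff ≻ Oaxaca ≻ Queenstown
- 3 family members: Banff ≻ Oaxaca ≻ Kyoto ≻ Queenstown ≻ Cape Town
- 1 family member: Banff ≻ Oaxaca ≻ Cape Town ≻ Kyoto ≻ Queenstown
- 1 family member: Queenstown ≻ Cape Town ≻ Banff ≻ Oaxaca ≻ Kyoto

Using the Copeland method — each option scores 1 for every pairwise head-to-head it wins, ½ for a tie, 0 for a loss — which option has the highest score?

Cape Town: beats Oaxaca, Banff, and Queenstown; loses to Kyoto → score 3.
Oaxaca: beats Queenstown; loses to Cape Town, Banff, and Kyoto → score 1.
Banff: beats Oaxaca and Queenstown; loses to Cape Town and Kyoto → score 2.
Queenstown: loses to Cape Town, Oaxaca, Banff, and Kyoto → score 0.
Kyoto: beats Cape Town, Oaxaca, Banff, and Queenstown → score 4.
Kyoto has the best pairwise record.

Kyoto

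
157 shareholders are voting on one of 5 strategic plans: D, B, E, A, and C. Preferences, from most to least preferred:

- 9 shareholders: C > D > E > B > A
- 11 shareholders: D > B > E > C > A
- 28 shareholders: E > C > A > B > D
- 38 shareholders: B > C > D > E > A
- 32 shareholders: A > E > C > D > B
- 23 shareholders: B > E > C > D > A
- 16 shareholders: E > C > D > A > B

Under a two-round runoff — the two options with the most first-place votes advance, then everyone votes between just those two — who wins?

E

Round 1 first-place votes: D 11, B 61, E 44, A 32, C 9.
B and E advance.
Runoff: B is preferred to E by 72 voters; E by 85.
E wins the runoff.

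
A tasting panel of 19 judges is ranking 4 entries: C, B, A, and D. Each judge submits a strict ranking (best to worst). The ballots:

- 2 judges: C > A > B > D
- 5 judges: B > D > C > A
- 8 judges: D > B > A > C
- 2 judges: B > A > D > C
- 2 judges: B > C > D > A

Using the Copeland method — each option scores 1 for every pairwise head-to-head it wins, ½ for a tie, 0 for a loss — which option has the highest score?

B

C: loses to B, A, and D → score 0.
B: beats C, A, and D → score 3.
A: beats C; loses to B and D → score 1.
D: beats C and A; loses to B → score 2.
B has the best pairwise record.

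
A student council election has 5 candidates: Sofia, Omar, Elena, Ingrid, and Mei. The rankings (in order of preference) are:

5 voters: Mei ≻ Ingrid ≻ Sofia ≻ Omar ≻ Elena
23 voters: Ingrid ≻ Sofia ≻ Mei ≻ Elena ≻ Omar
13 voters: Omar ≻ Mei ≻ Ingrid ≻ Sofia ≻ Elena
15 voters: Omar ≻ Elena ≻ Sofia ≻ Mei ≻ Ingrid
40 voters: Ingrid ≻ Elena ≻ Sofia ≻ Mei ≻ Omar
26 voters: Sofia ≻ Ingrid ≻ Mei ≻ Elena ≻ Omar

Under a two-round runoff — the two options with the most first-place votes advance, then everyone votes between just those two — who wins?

Round 1 first-place votes: Sofia 26, Omar 28, Elena 0, Ingrid 63, Mei 5.
Ingrid and Omar advance.
Runoff: Ingrid is preferred to Omar by 94 voters; Omar by 28.
Ingrid wins the runoff.

Ingrid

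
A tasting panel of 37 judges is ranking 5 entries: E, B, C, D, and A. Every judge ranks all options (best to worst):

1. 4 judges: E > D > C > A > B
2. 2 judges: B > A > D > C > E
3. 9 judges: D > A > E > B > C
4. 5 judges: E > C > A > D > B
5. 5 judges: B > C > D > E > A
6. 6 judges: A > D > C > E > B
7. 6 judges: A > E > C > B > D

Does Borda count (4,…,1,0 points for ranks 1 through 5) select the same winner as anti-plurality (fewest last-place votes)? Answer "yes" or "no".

Borda — scores: E 83, B 43, C 64, D 85, A 95. Winner: A.
Anti-plurality — last-place votes: E 2, B 15, C 9, D 6, A 5. Winner: E.
The two methods disagree.

no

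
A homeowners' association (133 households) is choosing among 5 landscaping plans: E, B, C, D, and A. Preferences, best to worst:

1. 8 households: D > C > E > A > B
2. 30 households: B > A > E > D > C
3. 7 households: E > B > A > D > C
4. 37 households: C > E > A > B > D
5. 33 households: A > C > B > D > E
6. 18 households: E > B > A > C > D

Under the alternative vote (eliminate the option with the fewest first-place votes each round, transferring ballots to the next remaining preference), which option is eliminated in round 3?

Round 1: E 25, B 30, C 37, D 8, A 33. Eliminate D.
Round 2: E 25, B 30, C 45, A 33. Eliminate E.
Round 3: B 55, C 45, A 33. Eliminate A.

A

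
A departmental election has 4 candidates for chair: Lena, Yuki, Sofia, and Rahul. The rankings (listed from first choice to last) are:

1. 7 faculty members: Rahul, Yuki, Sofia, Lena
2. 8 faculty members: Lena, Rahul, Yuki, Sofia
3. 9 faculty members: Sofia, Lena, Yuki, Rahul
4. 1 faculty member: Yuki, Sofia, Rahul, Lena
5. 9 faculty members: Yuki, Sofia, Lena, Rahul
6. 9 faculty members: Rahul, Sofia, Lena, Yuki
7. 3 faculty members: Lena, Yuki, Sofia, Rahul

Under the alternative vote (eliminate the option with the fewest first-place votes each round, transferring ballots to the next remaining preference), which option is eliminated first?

Round 1: Lena 11, Yuki 10, Sofia 9, Rahul 16. Eliminate Sofia.

Sofia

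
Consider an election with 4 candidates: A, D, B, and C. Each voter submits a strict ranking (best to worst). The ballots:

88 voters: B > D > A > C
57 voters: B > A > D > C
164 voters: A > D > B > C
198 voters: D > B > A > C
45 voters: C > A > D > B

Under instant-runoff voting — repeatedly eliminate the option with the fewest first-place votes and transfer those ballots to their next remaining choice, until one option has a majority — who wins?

Round 1: A 164, D 198, B 145, C 45. Eliminate C.
Round 2: A 209, D 198, B 145. Eliminate B.
Round 3: A 266, D 286. D has a majority.

D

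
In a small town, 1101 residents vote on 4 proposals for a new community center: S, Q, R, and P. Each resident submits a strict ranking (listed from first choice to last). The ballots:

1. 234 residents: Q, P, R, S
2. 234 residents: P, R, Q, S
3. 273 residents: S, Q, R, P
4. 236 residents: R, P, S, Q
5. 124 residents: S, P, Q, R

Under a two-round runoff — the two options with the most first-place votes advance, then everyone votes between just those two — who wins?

Round 1 first-place votes: S 397, Q 234, R 236, P 234.
S and R advance.
Runoff: S is preferred to R by 397 voters; R by 704.
R wins the runoff.

R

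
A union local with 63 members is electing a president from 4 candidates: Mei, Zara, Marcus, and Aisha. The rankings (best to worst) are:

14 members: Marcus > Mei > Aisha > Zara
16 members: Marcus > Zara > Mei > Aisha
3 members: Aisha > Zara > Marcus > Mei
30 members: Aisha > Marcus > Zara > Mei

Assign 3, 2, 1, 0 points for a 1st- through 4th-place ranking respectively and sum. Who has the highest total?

Mei: 14·2 + 16·1 + 3·0 + 30·0 = 44
Zara: 14·0 + 16·2 + 3·2 + 30·1 = 68
Marcus: 14·3 + 16·3 + 3·1 + 30·2 = 153
Aisha: 14·1 + 16·0 + 3·3 + 30·3 = 113
Marcus has the highest Borda score (153).

Marcus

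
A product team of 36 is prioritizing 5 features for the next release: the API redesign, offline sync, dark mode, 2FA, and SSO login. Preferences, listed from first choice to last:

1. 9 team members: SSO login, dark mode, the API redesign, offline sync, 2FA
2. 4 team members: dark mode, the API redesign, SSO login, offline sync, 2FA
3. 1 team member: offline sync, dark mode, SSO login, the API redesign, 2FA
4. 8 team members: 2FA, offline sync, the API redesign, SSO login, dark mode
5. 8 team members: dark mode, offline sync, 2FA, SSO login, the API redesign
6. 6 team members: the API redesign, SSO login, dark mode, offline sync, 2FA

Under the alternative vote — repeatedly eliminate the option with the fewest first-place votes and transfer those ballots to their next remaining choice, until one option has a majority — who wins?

Round 1: the API redesign 6, offline sync 1, dark mode 12, 2FA 8, SSO login 9. Eliminate offline sync.
Round 2: the API redesign 6, dark mode 13, 2FA 8, SSO login 9. Eliminate the API redesign.
Round 3: dark mode 13, 2FA 8, SSO login 15. Eliminate 2FA.
Round 4: dark mode 13, SSO login 23. SSO login has a majority.

SSO login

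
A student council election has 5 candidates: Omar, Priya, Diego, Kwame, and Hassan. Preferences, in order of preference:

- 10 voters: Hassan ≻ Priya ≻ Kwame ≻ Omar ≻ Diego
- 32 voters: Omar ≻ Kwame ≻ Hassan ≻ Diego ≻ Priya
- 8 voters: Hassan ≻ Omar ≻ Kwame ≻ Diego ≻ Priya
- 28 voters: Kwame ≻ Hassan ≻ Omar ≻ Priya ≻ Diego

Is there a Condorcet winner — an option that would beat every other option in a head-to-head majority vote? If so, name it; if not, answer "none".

none

Checking pairwise contests:
Hassan beats Omar 46–32.
Omar beats Priya 68–10.
Omar beats Diego 78–0.
Omar beats Kwame 40–38.
Kwame beats Hassan 60–18.
Every option loses at least one head-to-head, so there is no Condorcet winner.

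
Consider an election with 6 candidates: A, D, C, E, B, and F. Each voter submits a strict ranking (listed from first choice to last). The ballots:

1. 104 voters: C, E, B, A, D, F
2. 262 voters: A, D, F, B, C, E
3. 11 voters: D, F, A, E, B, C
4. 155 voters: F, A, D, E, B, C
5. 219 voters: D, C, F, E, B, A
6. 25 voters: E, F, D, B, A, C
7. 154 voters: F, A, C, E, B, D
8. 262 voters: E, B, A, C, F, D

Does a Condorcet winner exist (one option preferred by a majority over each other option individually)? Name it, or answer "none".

Checking pairwise contests:
E beats A 610–582.
A beats D 937–255.
A beats C 869–323.
D beats E 647–545.
D beats B 672–520.
A beats F 628–564.
Every option loses at least one head-to-head, so there is no Condorcet winner.

none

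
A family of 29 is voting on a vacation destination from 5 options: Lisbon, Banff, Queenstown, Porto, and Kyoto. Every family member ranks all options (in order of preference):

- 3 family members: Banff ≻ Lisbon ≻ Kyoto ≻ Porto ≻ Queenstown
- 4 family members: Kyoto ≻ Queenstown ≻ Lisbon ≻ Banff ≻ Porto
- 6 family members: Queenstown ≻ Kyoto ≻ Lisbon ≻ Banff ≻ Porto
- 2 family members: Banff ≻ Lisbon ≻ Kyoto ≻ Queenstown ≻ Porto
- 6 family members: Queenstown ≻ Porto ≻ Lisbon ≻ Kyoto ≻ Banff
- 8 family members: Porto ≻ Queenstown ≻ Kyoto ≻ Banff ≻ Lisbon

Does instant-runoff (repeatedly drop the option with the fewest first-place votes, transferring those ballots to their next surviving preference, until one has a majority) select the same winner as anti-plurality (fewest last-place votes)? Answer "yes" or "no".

Instant-runoff — R1 Lisbon 0, Banff 5, Queenstown 12, Porto 8, Kyoto 4 (Lisbon out); R2 Banff 5, Queenstown 12, Porto 8, Kyoto 4 (Kyoto out); R3 Banff 5, Queenstown 16, Porto 8 (Queenstown winner). Winner: Queenstown.
Anti-plurality — last-place votes: Lisbon 8, Banff 6, Queenstown 3, Porto 12, Kyoto 0. Winner: Kyoto.
The two methods disagree.

no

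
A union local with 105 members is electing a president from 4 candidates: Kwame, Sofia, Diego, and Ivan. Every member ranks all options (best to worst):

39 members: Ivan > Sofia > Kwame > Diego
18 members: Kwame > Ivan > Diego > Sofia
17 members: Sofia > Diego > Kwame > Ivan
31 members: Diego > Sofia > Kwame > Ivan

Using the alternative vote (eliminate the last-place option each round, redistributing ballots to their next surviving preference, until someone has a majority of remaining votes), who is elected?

Ivan

Round 1: Kwame 18, Sofia 17, Diego 31, Ivan 39. Eliminate Sofia.
Round 2: Kwame 18, Diego 48, Ivan 39. Eliminate Kwame.
Round 3: Diego 48, Ivan 57. Ivan has a majority.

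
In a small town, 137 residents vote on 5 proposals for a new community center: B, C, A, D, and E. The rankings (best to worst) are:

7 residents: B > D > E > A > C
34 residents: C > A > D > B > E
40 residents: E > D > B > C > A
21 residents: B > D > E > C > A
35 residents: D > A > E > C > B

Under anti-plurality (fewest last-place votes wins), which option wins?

Last-place votes: B 35, C 7, A 61, D 0, E 34.
D is ranked last by the fewest voters, so D wins.

D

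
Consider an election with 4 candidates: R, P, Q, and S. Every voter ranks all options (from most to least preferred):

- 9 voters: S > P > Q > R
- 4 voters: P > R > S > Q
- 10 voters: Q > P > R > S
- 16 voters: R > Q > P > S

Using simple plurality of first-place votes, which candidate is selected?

R

First-place votes: R 16, P 4, Q 10, S 9.
R has the most first-place votes.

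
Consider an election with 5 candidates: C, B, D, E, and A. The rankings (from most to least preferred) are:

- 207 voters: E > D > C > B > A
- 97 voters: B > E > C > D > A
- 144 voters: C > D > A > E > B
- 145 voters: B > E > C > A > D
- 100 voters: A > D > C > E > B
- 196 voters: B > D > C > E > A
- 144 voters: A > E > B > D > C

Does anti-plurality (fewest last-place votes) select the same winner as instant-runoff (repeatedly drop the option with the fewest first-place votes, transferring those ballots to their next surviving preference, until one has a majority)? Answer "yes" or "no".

no

Anti-plurality — last-place votes: C 144, B 244, D 145, E 0, A 500. Winner: E.
Instant-runoff — R1 C 144, B 438, D 0, E 207, A 244 (D out); R2 C 144, B 438, E 207, A 244 (C out); R3 B 438, E 207, A 388 (E out); R4 B 645, A 388 (B winner). Winner: B.
The two methods disagree.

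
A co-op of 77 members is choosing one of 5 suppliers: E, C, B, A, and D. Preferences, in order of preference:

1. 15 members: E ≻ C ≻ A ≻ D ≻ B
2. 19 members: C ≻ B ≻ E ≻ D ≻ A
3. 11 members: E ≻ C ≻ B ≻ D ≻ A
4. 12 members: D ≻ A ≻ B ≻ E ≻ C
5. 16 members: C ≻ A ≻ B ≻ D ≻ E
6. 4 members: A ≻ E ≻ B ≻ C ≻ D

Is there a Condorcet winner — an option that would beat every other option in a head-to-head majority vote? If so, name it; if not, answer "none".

none

Checking pairwise contests:
B beats E 47–30.
E beats C 42–35.
C beats B 61–16.
E beats A 45–32.
E beats D 49–28.
Every option loses at least one head-to-head, so there is no Condorcet winner.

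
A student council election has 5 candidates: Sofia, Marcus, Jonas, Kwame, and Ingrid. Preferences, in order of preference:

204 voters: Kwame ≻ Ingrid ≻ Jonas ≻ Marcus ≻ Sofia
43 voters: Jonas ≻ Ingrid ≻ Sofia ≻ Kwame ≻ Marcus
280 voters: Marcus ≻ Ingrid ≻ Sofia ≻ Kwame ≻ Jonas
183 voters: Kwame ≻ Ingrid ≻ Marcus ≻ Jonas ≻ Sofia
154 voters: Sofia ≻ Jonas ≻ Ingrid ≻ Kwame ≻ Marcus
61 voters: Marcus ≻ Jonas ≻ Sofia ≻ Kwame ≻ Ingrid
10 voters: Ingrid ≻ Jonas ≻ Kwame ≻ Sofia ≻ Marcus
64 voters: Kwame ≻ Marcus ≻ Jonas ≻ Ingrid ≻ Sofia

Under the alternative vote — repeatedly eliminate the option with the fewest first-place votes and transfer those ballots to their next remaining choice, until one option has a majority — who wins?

Kwame

Round 1: Sofia 154, Marcus 341, Jonas 43, Kwame 451, Ingrid 10. Eliminate Ingrid.
Round 2: Sofia 154, Marcus 341, Jonas 53, Kwame 451. Eliminate Jonas.
Round 3: Sofia 197, Marcus 341, Kwame 461. Eliminate Sofia.
Round 4: Marcus 341, Kwame 658. Kwame has a majority.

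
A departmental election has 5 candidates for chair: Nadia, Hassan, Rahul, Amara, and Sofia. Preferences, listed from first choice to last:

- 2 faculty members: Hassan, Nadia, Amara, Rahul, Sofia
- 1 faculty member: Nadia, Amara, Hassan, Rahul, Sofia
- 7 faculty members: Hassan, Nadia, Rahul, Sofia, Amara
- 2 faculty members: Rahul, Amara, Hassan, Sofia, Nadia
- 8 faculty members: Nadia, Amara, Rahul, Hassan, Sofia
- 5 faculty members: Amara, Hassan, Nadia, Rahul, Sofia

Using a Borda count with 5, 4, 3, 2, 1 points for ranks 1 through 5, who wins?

Nadia: 2·4 + 1·5 + 7·4 + 2·1 + 8·5 + 5·3 = 98
Hassan: 2·5 + 1·3 + 7·5 + 2·3 + 8·2 + 5·4 = 90
Rahul: 2·2 + 1·2 + 7·3 + 2·5 + 8·3 + 5·2 = 71
Amara: 2·3 + 1·4 + 7·1 + 2·4 + 8·4 + 5·5 = 82
Sofia: 2·1 + 1·1 + 7·2 + 2·2 + 8·1 + 5·1 = 34
Nadia has the highest Borda score (98).

Nadia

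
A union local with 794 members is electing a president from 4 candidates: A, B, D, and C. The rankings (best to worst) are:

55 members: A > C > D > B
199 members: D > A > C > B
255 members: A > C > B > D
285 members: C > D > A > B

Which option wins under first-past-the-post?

A

First-place votes: A 310, B 0, D 199, C 285.
A has the most first-place votes.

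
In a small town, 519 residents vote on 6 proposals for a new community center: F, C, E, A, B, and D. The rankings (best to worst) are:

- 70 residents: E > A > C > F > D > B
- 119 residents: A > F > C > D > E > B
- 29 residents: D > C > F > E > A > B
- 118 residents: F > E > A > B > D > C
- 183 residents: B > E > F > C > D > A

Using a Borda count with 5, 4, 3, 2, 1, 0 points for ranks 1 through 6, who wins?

F: 70·2 + 119·4 + 29·3 + 118·5 + 183·3 = 1842
C: 70·3 + 119·3 + 29·4 + 118·0 + 183·2 = 1049
E: 70·5 + 119·1 + 29·2 + 118·4 + 183·4 = 1731
A: 70·4 + 119·5 + 29·1 + 118·3 + 183·0 = 1258
B: 70·0 + 119·0 + 29·0 + 118·2 + 183·5 = 1151
D: 70·1 + 119·2 + 29·5 + 118·1 + 183·1 = 754
F has the highest Borda score (1842).

F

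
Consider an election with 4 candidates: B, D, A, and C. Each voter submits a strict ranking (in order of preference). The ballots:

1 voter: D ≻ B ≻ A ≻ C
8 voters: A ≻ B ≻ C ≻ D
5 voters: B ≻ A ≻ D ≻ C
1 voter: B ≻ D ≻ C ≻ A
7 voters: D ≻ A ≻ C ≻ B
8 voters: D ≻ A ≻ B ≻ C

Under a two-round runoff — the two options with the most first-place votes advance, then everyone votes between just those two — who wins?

Round 1 first-place votes: B 6, D 16, A 8, C 0.
D and A advance.
Runoff: D is preferred to A by 17 voters; A by 13.
D wins the runoff.

D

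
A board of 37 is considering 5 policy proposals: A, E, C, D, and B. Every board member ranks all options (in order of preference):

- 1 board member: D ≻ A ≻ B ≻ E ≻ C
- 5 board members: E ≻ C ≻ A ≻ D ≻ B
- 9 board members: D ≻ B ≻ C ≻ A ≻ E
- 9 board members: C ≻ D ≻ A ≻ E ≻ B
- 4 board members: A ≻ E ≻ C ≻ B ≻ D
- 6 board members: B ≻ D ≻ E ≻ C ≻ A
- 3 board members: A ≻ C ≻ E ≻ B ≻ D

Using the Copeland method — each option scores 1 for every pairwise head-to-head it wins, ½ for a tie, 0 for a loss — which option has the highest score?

A: beats E and B; loses to C and D → score 2.
E: beats B; loses to A, C, and D → score 1.
C: beats A, E, D, and B → score 4.
D: beats A, E, and B; loses to C → score 3.
B: loses to A, E, C, and D → score 0.
C has the best pairwise record.

C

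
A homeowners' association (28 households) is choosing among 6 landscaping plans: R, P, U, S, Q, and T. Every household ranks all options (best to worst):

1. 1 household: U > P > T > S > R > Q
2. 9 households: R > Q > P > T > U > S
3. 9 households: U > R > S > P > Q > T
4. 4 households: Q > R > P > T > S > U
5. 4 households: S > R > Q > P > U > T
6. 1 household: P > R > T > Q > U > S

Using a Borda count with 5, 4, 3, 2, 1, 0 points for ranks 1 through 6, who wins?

R

R: 1·1 + 9·5 + 9·4 + 4·4 + 4·4 + 1·4 = 118
P: 1·4 + 9·3 + 9·2 + 4·3 + 4·2 + 1·5 = 74
U: 1·5 + 9·1 + 9·5 + 4·0 + 4·1 + 1·1 = 64
S: 1·2 + 9·0 + 9·3 + 4·1 + 4·5 + 1·0 = 53
Q: 1·0 + 9·4 + 9·1 + 4·5 + 4·3 + 1·2 = 79
T: 1·3 + 9·2 + 9·0 + 4·2 + 4·0 + 1·3 = 32
R has the highest Borda score (118).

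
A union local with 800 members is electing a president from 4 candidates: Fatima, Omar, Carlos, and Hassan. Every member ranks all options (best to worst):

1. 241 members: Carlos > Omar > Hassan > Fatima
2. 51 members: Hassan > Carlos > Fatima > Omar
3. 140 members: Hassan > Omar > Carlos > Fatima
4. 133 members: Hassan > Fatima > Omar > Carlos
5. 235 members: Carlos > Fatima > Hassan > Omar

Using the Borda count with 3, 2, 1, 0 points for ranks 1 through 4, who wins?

Fatima: 241·0 + 51·1 + 140·0 + 133·2 + 235·2 = 787
Omar: 241·2 + 51·0 + 140·2 + 133·1 + 235·0 = 895
Carlos: 241·3 + 51·2 + 140·1 + 133·0 + 235·3 = 1670
Hassan: 241·1 + 51·3 + 140·3 + 133·3 + 235·1 = 1448
Carlos has the highest Borda score (1670).

Carlos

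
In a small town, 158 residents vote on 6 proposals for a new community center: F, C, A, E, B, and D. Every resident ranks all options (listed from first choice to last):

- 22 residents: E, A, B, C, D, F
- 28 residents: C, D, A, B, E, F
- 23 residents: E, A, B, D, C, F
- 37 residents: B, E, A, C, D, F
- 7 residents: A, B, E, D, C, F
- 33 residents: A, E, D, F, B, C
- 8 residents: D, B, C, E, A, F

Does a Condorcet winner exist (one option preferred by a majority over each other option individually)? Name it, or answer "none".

Checking pairwise contests:
C beats F 125–33.
A beats C 122–36.
E beats A 90–68.
B beats E 80–78.
A beats B 113–45.
C beats D 87–71.
Every option loses at least one head-to-head, so there is no Condorcet winner.

none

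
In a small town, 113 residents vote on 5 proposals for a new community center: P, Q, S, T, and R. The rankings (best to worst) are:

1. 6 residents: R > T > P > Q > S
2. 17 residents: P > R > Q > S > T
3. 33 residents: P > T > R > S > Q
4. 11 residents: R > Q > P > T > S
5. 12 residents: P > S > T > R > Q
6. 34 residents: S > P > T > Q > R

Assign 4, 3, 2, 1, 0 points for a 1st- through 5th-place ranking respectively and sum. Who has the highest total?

P: 6·2 + 17·4 + 33·4 + 11·2 + 12·4 + 34·3 = 384
Q: 6·1 + 17·2 + 33·0 + 11·3 + 12·0 + 34·1 = 107
S: 6·0 + 17·1 + 33·1 + 11·0 + 12·3 + 34·4 = 222
T: 6·3 + 17·0 + 33·3 + 11·1 + 12·2 + 34·2 = 220
R: 6·4 + 17·3 + 33·2 + 11·4 + 12·1 + 34·0 = 197
P has the highest Borda score (384).

P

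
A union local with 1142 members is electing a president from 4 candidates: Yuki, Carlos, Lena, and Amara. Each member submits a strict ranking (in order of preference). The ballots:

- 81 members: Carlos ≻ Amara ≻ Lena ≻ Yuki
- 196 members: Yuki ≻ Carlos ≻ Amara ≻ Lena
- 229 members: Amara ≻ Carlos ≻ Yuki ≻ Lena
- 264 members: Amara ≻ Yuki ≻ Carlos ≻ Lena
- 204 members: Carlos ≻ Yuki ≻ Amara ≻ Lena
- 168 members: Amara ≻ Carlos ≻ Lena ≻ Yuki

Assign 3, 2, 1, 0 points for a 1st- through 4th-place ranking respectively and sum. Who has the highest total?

Amara

Yuki: 81·0 + 196·3 + 229·1 + 264·2 + 204·2 + 168·0 = 1753
Carlos: 81·3 + 196·2 + 229·2 + 264·1 + 204·3 + 168·2 = 2305
Lena: 81·1 + 196·0 + 229·0 + 264·0 + 204·0 + 168·1 = 249
Amara: 81·2 + 196·1 + 229·3 + 264·3 + 204·1 + 168·3 = 2545
Amara has the highest Borda score (2545).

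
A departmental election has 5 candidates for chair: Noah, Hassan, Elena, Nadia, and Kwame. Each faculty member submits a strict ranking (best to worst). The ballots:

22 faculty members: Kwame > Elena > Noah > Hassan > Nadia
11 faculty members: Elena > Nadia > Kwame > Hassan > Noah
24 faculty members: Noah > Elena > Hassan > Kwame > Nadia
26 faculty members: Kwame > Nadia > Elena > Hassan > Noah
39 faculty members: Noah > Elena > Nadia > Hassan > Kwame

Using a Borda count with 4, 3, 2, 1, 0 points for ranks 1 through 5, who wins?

Noah: 22·2 + 11·0 + 24·4 + 26·0 + 39·4 = 296
Hassan: 22·1 + 11·1 + 24·2 + 26·1 + 39·1 = 146
Elena: 22·3 + 11·4 + 24·3 + 26·2 + 39·3 = 351
Nadia: 22·0 + 11·3 + 24·0 + 26·3 + 39·2 = 189
Kwame: 22·4 + 11·2 + 24·1 + 26·4 + 39·0 = 238
Elena has the highest Borda score (351).

Elena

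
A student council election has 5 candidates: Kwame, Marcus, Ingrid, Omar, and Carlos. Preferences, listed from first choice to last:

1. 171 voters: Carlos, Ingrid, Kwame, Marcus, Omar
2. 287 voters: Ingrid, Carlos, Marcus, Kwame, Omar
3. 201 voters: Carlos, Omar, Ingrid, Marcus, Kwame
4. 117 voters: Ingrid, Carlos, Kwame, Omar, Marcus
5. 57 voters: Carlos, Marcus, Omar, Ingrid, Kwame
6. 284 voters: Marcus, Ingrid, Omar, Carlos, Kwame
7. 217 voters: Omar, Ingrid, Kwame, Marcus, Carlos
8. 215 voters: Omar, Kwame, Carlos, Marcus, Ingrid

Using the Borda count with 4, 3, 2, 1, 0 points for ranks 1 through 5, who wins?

Kwame: 171·2 + 287·1 + 201·0 + 117·2 + 57·0 + 284·0 + 217·2 + 215·3 = 1942
Marcus: 171·1 + 287·2 + 201·1 + 117·0 + 57·3 + 284·4 + 217·1 + 215·1 = 2685
Ingrid: 171·3 + 287·4 + 201·2 + 117·4 + 57·1 + 284·3 + 217·3 + 215·0 = 4091
Omar: 171·0 + 287·0 + 201·3 + 117·1 + 57·2 + 284·2 + 217·4 + 215·4 = 3130
Carlos: 171·4 + 287·3 + 201·4 + 117·3 + 57·4 + 284·1 + 217·0 + 215·2 = 3642
Ingrid has the highest Borda score (4091).

Ingrid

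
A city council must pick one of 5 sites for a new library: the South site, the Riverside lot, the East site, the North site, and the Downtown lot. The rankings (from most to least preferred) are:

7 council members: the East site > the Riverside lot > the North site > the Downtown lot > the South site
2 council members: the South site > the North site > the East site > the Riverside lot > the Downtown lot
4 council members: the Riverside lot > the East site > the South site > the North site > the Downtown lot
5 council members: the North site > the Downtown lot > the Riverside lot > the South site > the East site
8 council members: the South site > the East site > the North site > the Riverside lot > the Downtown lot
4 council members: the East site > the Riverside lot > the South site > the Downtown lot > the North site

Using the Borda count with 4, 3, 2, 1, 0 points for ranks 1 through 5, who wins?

the East site

the South site: 7·0 + 2·4 + 4·2 + 5·1 + 8·4 + 4·2 = 61
the Riverside lot: 7·3 + 2·1 + 4·4 + 5·2 + 8·1 + 4·3 = 69
the East site: 7·4 + 2·2 + 4·3 + 5·0 + 8·3 + 4·4 = 84
the North site: 7·2 + 2·3 + 4·1 + 5·4 + 8·2 + 4·0 = 60
the Downtown lot: 7·1 + 2·0 + 4·0 + 5·3 + 8·0 + 4·1 = 26
the East site has the highest Borda score (84).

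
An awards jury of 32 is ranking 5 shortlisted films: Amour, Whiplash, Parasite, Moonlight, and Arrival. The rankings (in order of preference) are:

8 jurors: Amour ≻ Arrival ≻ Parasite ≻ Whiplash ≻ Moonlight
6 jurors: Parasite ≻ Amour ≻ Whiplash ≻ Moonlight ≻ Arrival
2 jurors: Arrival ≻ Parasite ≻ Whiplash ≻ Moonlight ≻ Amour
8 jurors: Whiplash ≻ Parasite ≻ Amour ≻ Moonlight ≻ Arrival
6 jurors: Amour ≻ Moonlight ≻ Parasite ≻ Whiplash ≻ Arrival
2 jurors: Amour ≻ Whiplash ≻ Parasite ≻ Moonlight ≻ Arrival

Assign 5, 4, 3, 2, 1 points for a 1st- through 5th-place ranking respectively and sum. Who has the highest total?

Amour

Amour: 8·5 + 6·4 + 2·1 + 8·3 + 6·5 + 2·5 = 130
Whiplash: 8·2 + 6·3 + 2·3 + 8·5 + 6·2 + 2·4 = 100
Parasite: 8·3 + 6·5 + 2·4 + 8·4 + 6·3 + 2·3 = 118
Moonlight: 8·1 + 6·2 + 2·2 + 8·2 + 6·4 + 2·2 = 68
Arrival: 8·4 + 6·1 + 2·5 + 8·1 + 6·1 + 2·1 = 64
Amour has the highest Borda score (130).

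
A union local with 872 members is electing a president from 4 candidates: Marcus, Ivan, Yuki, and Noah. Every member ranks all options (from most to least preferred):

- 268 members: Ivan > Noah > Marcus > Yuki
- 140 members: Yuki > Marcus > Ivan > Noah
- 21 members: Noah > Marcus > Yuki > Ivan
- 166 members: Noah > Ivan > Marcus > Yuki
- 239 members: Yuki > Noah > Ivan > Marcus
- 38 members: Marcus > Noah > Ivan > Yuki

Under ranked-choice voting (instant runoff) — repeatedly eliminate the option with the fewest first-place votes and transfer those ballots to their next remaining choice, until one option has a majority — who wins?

Ivan

Round 1: Marcus 38, Ivan 268, Yuki 379, Noah 187. Eliminate Marcus.
Round 2: Ivan 268, Yuki 379, Noah 225. Eliminate Noah.
Round 3: Ivan 472, Yuki 400. Ivan has a majority.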